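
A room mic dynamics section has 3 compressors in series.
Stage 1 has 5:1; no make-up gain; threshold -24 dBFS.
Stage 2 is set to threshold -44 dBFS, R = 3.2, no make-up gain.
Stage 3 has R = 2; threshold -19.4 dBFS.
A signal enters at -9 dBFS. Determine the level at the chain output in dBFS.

-36.8125 dBFS

Stage 1: 15 dB above -24 dBFS, reduced 5:1 to 3 dB above → -21 dBFS.
Stage 2: 23 dB above -44 dBFS, reduced 3.2:1 to 7.1875 dB above → -36.8125 dBFS.
Stage 3: below threshold (-36.8125 ≤ -19.4); passes unchanged; output -36.8125 dBFS.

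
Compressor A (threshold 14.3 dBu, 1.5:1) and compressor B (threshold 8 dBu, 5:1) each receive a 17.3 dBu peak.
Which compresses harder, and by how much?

A: GR = 3 − 3/1.5 = 1 dB.
B: GR = 9.3 − 9.3/5 = 7.44 dB.
Difference: 6.44 dB in favour of B.

B, by 6.44 dB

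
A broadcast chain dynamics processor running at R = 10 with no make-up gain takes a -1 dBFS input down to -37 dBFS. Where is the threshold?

-41 dBFS

Gain reduction = -1 − (-37) = 36 dB; output overshoot = GR / (R − 1) = 36 / 9 = 4 dB.
Threshold = output − output overshoot = -37 − 4 = -41 dBFS.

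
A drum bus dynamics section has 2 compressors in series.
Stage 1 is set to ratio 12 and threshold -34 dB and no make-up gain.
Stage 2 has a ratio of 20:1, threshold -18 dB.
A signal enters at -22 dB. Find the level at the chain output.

-33 dB

Stage 1: overshoot 12 dB → 12/12 = 1 dB → -33 dB.
Stage 2: below threshold (-33 ≤ -18); passes unchanged; output -33 dB.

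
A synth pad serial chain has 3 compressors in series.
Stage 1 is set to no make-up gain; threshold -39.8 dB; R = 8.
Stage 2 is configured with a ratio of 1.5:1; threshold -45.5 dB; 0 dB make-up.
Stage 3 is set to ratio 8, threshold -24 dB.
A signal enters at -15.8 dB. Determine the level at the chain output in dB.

-39.7 dB

Stage 1: 24 dB above -39.8 dB, reduced 8:1 to 3 dB above → -36.8 dB.
Stage 2: -36.8 dB is 8.7 dB over -45.5 dB; at 1.5:1 that becomes 5.8 dB over, giving -39.7 dB.
Stage 3: -39.7 dB ≤ -24 dB, so stage 3 doesn't engage; output -39.7 dB.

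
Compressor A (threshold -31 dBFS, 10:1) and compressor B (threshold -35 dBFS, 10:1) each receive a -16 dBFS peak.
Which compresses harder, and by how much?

A: overshoot 15 dB → output overshoot 1.5 dB → GR 13.5 dB.
B: overshoot 19 dB → output overshoot 1.9 dB → GR 17.1 dB.
B applies 3.6 dB more gain reduction.

B, by 3.6 dB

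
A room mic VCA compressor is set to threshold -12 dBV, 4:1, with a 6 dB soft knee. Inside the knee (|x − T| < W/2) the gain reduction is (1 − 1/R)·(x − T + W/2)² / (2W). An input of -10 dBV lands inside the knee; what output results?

x − T + W/2 = -10 − (-12) + 3 = 5.
GR = (1 − 1/4) × 5² / 12 = 0.75 × 25 / 12 = 1.5625 dB.
Output = -10 − 1.5625 = -11.5625 dBV.

-11.5625 dBV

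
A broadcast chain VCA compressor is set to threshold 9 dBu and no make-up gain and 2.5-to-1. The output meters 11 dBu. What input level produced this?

14 dBu

That's 2 dB above the 9 dBu threshold.
Undo the ratio: input overshoot = 2 × 2.5 = 5 dB, giving input = 14 dBu.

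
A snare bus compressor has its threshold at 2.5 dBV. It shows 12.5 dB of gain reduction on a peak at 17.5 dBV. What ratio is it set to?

6:1

Input overshoot = 17.5 − 2.5 = 15 dB.
Output overshoot = 15 − 12.5 = 2.5 dB.
Ratio = input overshoot / output overshoot = 15 / 2.5 = 6.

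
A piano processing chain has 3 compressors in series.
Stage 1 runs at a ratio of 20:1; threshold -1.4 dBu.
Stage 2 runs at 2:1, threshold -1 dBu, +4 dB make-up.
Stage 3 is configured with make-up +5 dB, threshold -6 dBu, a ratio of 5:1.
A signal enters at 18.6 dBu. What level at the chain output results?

Stage 1: overshoot 20 dB → 20/20 = 1 dB → -0.4 dBu.
Stage 2: 0.6 dB above -1 dBu, reduced 2:1 to 0.3 dB above → -0.7 dBu; +4 dB make-up → 3.3 dBu.
Stage 3: overshoot 9.3 dB → 9.3/5 = 1.86 dB → -4.14 dBu; +5 dB make-up → 0.86 dBu.

0.86 dBu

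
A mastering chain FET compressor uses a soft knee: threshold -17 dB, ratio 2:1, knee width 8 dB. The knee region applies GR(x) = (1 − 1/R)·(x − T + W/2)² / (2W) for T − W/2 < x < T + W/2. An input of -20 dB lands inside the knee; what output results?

x − T + W/2 = -20 − (-17) + 4 = 1.
GR = (1 − 1/2) × 1² / 16 = 0.5 × 1 / 16 = 0.03125 dB.
Output = -20 − 0.03125 = -20.03125 dB.

-20.03125 dB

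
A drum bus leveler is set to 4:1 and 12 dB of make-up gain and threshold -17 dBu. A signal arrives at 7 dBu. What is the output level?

7 dBu sits 24 dB over threshold.
At 4:1 the overshoot is divided by 4, leaving 6 dB above threshold.
So the level is -17 + 6 = -11 dBu; make-up adds 12 dB, giving 1 dBu.

1 dBu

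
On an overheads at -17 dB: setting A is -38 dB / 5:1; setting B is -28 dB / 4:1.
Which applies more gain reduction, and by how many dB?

A, by 8.55 dB

A: 21 dB over, compressed to 4.2 dB over, so 16.8 dB of GR.
B: 11 dB over, compressed to 2.75 dB over, so 8.25 dB of GR.
A reduces 8.55 dB more.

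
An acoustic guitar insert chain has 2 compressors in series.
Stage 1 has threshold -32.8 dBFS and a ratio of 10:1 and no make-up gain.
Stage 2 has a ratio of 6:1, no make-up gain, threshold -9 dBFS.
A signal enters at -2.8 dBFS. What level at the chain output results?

-29.8 dBFS

Stage 1: -2.8 dBFS is 30 dB over -32.8 dBFS; at 10:1 that becomes 3 dB over, giving -29.8 dBFS.
Stage 2: below threshold (-29.8 ≤ -9); passes unchanged; output -29.8 dBFS.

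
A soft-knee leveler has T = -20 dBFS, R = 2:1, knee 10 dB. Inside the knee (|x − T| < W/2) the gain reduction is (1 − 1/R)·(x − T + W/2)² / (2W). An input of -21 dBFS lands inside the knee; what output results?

x − T + W/2 = -21 − (-20) + 5 = 4.
GR = (1 − 1/2) × 4² / 20 = 0.5 × 16 / 20 = 0.4 dB.
Output = -21 − 0.4 = -21.4 dBFS.

-21.4 dBFS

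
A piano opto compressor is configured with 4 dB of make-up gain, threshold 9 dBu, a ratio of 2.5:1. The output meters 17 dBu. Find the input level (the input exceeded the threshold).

Stripping the +4 dB make-up gives 13 dBu at the gain stage.
Post-compression overshoot = 13 − 9 = 4 dB.
Undo the ratio: input overshoot = 4 × 2.5 = 10 dB, giving input = 19 dBu.

19 dBu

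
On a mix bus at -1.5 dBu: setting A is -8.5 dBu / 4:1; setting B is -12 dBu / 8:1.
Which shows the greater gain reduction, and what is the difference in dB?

A: overshoot 7 dB → output overshoot 1.75 dB → GR 5.25 dB.
B: overshoot 10.5 dB → output overshoot 1.3125 dB → GR 9.1875 dB.
B applies 3.9375 dB more gain reduction.

B, by 3.9375 dB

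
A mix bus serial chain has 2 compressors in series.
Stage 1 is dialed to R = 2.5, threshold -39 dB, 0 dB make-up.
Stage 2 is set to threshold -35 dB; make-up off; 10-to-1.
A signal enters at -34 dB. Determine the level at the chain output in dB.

Stage 1: overshoot 5 dB → 5/2.5 = 2 dB → -37 dB.
Stage 2: -37 dB is at or below the -35 dB threshold — no compression; output -37 dB.

-37 dB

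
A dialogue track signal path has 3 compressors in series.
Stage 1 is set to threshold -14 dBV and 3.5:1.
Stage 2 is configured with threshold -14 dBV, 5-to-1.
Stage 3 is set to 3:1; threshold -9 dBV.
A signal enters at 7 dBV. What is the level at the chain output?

Stage 1: 21 dB above -14 dBV, reduced 3.5:1 to 6 dB above → -8 dBV.
Stage 2: overshoot 6 dB → 6/5 = 1.2 dB → -12.8 dBV.
Stage 3: below threshold (-12.8 ≤ -9); passes unchanged; output -12.8 dBV.

-12.8 dBV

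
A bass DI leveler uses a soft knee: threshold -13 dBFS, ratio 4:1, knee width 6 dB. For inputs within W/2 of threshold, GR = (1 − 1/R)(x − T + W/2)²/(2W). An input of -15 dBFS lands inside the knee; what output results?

-15.0625 dBFS

x − T + W/2 = -15 − (-13) + 3 = 1.
GR = (1 − 1/4) × 1² / 12 = 0.75 × 1 / 12 = 0.0625 dB.
Output = -15 − 0.0625 = -15.0625 dBFS.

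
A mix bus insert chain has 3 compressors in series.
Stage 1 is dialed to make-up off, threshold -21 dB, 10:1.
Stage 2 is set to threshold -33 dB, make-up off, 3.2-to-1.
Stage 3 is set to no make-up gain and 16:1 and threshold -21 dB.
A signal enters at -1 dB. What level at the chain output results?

Stage 1: 20 dB above -21 dB, reduced 10:1 to 2 dB above → -19 dB.
Stage 2: overshoot 14 dB → 14/3.2 = 4.375 dB → -28.625 dB.
Stage 3: -28.625 dB is at or below the -21 dB threshold — no compression; output -28.625 dB.

-28.625 dB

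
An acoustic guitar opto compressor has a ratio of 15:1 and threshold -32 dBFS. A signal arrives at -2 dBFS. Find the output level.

Overshoot: -2 − (-32) = 30 dB.
The 30 dB excess becomes 2 dB after 15:1 reduction.
That puts the output at -30 dBFS.

-30 dBFS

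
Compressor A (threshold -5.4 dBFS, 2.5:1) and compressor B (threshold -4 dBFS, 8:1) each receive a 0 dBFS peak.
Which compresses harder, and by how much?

B, by 0.26 dB

A: overshoot 5.4 dB → output overshoot 2.16 dB → GR 3.24 dB.
B: overshoot 4 dB → output overshoot 0.5 dB → GR 3.5 dB.
B reduces 0.26 dB more.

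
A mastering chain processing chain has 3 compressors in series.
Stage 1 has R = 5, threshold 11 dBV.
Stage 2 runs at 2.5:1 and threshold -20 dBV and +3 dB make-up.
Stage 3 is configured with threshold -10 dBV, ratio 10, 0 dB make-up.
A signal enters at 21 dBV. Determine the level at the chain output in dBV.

Stage 1: 21 dBV is 10 dB over 11 dBV; at 5:1 that becomes 2 dB over, giving 13 dBV.
Stage 2: 33 dB above -20 dBV, reduced 2.5:1 to 13.2 dB above → -6.8 dBV; +3 dB make-up → -3.8 dBV.
Stage 3: 6.2 dB above -10 dBV, reduced 10:1 to 0.62 dB above → -9.38 dBV.

-9.38 dBV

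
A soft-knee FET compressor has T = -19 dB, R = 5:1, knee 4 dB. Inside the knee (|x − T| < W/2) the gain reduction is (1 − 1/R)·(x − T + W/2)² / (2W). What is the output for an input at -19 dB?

-19.4 dB

x − T + W/2 = -19 − (-19) + 2 = 2.
GR = (1 − 1/5) × 2² / 8 = 0.8 × 4 / 8 = 0.4 dB.
Output = -19 − 0.4 = -19.4 dB.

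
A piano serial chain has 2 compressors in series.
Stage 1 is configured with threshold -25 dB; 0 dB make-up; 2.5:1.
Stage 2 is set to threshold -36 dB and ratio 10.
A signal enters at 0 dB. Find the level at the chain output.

-33.9 dB

Stage 1: overshoot 25 dB → 25/2.5 = 10 dB → -15 dB.
Stage 2: overshoot 21 dB → 21/10 = 2.1 dB → -33.9 dB.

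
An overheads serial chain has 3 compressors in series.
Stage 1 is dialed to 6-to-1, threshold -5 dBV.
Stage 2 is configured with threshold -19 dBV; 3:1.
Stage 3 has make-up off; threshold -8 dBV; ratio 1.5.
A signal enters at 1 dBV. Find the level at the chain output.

Stage 1: 1 dBV is 6 dB over -5 dBV; at 6:1 that becomes 1 dB over, giving -4 dBV.
Stage 2: 15 dB above -19 dBV, reduced 3:1 to 5 dB above → -14 dBV.
Stage 3: below threshold (-14 ≤ -8); passes unchanged; output -14 dBV.

-14 dBV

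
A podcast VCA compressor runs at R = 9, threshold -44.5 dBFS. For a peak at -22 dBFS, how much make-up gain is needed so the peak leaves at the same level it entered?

20 dB

The peak compresses to -44.5 + 22.5/9 = -42 dBFS.
To reach -22 dBFS requires -22 − (-42) = 20 dB of make-up.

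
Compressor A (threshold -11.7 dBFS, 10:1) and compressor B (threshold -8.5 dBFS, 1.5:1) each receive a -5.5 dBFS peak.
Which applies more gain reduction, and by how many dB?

A, by 4.58 dB

A: GR = 6.2 − 6.2/10 = 5.58 dB.
B: GR = 3 − 3/1.5 = 1 dB.
A applies 4.58 dB more gain reduction.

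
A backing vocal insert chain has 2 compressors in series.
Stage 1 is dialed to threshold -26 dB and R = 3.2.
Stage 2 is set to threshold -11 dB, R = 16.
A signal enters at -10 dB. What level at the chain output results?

-21 dB

Stage 1: -10 dB is 16 dB over -26 dB; at 3.2:1 that becomes 5 dB over, giving -21 dB.
Stage 2: -21 dB ≤ -11 dB, so stage 2 doesn't engage; output -21 dB.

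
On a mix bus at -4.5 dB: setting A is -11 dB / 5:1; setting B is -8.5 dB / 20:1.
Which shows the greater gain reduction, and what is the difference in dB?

A, by 1.4 dB

A: 6.5 dB over, compressed to 1.3 dB over, so 5.2 dB of GR.
B: 4 dB over, compressed to 0.2 dB over, so 3.8 dB of GR.
A applies 1.4 dB more gain reduction.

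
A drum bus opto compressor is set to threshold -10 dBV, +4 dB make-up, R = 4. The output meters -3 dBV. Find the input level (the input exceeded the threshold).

2 dBV

Remove make-up: -3 − 4 = -7 dBV.
Post-compression overshoot = -7 − (-10) = 3 dB.
Input overshoot = R × output overshoot = 12 dB → input = -10 + 12 = 2 dBV.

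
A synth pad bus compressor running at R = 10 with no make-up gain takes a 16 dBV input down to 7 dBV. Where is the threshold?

6 dBV

Input is 10 dB above T (since output overshoot × R = input overshoot: (7 − T)·10 = 16 − T gives T = 6 dBV).
Check: 6 + (16 − 6)/10 = 6 + 1 = 7 dBV. ✓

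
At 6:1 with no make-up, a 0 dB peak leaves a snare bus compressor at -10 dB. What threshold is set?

Input is 12 dB above T (since output overshoot × R = input overshoot: (-10 − T)·6 = 0 − T gives T = -12 dB).
Check: -12 + (0 − (-12))/6 = -12 + 2 = -10 dB. ✓

-12 dB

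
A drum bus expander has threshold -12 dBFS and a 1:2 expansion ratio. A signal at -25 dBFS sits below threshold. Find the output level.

Below threshold, a 1:2 expander applies gain = (2−1)×(T − x) of attenuation.
(2−1) × 13 = 13 dB, so output = -25 − 13 = -38 dBFS.

-38 dBFS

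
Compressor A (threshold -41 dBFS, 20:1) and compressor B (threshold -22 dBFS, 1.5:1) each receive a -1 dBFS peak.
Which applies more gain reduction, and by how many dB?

A: GR = 40 − 40/20 = 38 dB.
B: GR = 21 − 21/1.5 = 7 dB.
A applies 31 dB more gain reduction.

A, by 31 dB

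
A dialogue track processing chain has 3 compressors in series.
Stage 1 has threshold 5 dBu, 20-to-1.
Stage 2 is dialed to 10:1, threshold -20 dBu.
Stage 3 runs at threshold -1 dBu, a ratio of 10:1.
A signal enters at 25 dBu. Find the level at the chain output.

-17.4 dBu

Stage 1: 25 dBu is 20 dB over 5 dBu; at 20:1 that becomes 1 dB over, giving 6 dBu.
Stage 2: 26 dB above -20 dBu, reduced 10:1 to 2.6 dB above → -17.4 dBu.
Stage 3: below threshold (-17.4 ≤ -1); passes unchanged; output -17.4 dBu.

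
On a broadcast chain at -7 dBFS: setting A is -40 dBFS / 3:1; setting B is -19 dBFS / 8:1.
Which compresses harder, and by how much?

A: 33 dB over, compressed to 11 dB over, so 22 dB of GR.
B: 12 dB over, compressed to 1.5 dB over, so 10.5 dB of GR.
Difference: 11.5 dB in favour of A.

A, by 11.5 dB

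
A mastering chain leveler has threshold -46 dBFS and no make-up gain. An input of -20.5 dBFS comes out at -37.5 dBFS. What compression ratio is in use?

3:1

Input overshoot = -20.5 − (-46) = 25.5 dB; output overshoot = -37.5 − (-46) = 8.5 dB.
Ratio = 25.5 / 8.5 = 3.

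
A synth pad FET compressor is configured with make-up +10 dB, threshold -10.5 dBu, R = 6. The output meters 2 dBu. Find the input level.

Before make-up, the level was 2 − 10 = -8 dBu.
That's 2.5 dB above the -10.5 dBu threshold.
Before 6:1 compression the overshoot was 2.5 × 6 = 15 dB, so input = -10.5 + 15 = 4.5 dBu.

4.5 dBu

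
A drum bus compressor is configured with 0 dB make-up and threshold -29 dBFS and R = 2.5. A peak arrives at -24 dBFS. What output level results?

-24 dBFS sits 5 dB over threshold.
The 5 dB excess becomes 2 dB after 2.5:1 reduction.
That puts the output at -27 dBFS.

-27 dBFS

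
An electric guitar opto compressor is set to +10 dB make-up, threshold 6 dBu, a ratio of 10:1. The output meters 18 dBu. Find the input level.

Before make-up, the level was 18 − 10 = 8 dBu.
That's 2 dB above the 6 dBu threshold.
Undo the ratio: input overshoot = 2 × 10 = 20 dB, giving input = 26 dBu.

26 dBu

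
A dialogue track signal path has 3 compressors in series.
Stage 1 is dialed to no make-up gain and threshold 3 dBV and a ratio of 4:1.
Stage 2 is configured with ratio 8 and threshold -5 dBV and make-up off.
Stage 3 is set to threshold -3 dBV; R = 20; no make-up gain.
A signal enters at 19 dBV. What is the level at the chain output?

Stage 1: overshoot 16 dB → 16/4 = 4 dB → 7 dBV.
Stage 2: 12 dB above -5 dBV, reduced 8:1 to 1.5 dB above → -3.5 dBV.
Stage 3: -3.5 dBV is at or below the -3 dBV threshold — no compression; output -3.5 dBV.

-3.5 dBV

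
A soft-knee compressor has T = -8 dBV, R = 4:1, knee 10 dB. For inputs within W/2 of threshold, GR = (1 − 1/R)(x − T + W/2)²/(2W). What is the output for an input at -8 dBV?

x − T + W/2 = -8 − (-8) + 5 = 5.
GR = (1 − 1/4) × 5² / 20 = 0.75 × 25 / 20 = 0.9375 dB.
Output = -8 − 0.9375 = -8.9375 dBV.

-8.9375 dBV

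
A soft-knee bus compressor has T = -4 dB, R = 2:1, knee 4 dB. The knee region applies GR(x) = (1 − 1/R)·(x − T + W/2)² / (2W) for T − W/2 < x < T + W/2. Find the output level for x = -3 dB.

-3.5625 dB

x − T + W/2 = -3 − (-4) + 2 = 3.
GR = (1 − 1/2) × 3² / 8 = 0.5 × 9 / 8 = 0.5625 dB.
Output = -3 − 0.5625 = -3.5625 dB.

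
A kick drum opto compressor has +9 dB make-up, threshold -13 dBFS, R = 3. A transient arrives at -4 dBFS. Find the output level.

-4 dBFS sits 9 dB over threshold.
The 9 dB excess becomes 3 dB after 3:1 reduction.
That puts the output at -10 dBFS; make-up adds 9 dB, giving -1 dBFS.

-1 dBFS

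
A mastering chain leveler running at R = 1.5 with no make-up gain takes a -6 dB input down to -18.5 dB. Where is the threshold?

-43.5 dB

Gain reduction = -6 − (-18.5) = 12.5 dB; output overshoot = GR / (R − 1) = 12.5 / 0.5 = 25 dB.
Threshold = output − output overshoot = -18.5 − 25 = -43.5 dB.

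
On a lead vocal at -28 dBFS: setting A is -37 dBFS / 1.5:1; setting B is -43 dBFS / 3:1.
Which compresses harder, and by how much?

A: 9 dB over, compressed to 6 dB over, so 3 dB of GR.
B: 15 dB over, compressed to 5 dB over, so 10 dB of GR.
B applies 7 dB more gain reduction.

B, by 7 dB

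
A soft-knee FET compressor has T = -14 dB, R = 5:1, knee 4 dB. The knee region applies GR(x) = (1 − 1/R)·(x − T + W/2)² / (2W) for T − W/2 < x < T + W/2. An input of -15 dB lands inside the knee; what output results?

-15.1 dB

x − T + W/2 = -15 − (-14) + 2 = 1.
GR = (1 − 1/5) × 1² / 8 = 0.8 × 1 / 8 = 0.1 dB.
Output = -15 − 0.1 = -15.1 dB.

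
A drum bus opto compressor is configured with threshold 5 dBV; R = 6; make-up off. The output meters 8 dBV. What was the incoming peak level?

Post-compression overshoot = 8 − 5 = 3 dB.
Undo the ratio: input overshoot = 3 × 6 = 18 dB, giving input = 23 dBV.

23 dBV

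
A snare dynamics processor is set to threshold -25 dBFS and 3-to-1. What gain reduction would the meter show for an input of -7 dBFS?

12 dB

The signal is 18 dB above threshold.
After 3:1 compression the overshoot becomes 18/3 = 6 dB.
Gain reduction = 18 − 6 = 12 dB.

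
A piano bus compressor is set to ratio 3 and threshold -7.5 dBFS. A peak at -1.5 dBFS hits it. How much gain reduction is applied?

Overshoot = -1.5 − (-7.5) = 6 dB.
A 3:1 ratio leaves 2 dB of that excess.
GR = overshoot in − overshoot out = 6 − 2 = 4 dB.

4 dB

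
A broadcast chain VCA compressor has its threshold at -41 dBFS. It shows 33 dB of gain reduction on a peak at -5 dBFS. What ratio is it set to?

12:1

Input overshoot = -5 − (-41) = 36 dB.
Output overshoot = 36 − 33 = 3 dB.
Ratio = input overshoot / output overshoot = 36 / 3 = 12.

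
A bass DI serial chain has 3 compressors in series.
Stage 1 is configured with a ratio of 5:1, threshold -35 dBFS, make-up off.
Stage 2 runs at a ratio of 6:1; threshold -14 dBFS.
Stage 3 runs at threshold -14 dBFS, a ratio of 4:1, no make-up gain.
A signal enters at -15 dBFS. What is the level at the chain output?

-31 dBFS

Stage 1: overshoot 20 dB → 20/5 = 4 dB → -31 dBFS.
Stage 2: -31 dBFS is at or below the -14 dBFS threshold — no compression; output -31 dBFS.
Stage 3: -31 dBFS is at or below the -14 dBFS threshold — no compression; output -31 dBFS.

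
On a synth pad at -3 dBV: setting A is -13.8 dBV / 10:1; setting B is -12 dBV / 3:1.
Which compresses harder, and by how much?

A: overshoot 10.8 dB → output overshoot 1.08 dB → GR 9.72 dB.
B: overshoot 9 dB → output overshoot 3 dB → GR 6 dB.
A reduces 3.72 dB more.

A, by 3.72 dB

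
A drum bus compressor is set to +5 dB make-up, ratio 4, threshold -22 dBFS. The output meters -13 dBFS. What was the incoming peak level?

Stripping the +5 dB make-up gives -18 dBFS at the gain stage.
The compressed level sits -18 − (-22) = 4 dB over threshold.
Before 4:1 compression the overshoot was 4 × 4 = 16 dB, so input = -22 + 16 = -6 dBFS.

-6 dBFS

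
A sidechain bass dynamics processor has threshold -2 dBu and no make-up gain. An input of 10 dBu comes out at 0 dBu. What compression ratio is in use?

6:1

Input overshoot = 10 − (-2) = 12 dB; output overshoot = 0 − (-2) = 2 dB.
Ratio = 12 / 2 = 6.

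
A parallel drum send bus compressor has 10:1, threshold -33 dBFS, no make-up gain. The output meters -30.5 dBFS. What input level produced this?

-8 dBFS

Post-compression overshoot = -30.5 − (-33) = 2.5 dB.
Undo the ratio: input overshoot = 2.5 × 10 = 25 dB, giving input = -8 dBFS.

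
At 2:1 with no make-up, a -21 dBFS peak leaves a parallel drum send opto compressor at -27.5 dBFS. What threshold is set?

Let T be the threshold. Output overshoot = (input overshoot)/R, so -27.5 − T = (-21 − T)/2.
2·(-27.5 − T) = -21 − T → 1·T = -55 − (-21) = -34.
T = -34/1 = -34 dBFS.

-34 dBFS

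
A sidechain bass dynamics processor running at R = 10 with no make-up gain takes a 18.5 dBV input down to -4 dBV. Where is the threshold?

-6.5 dBV

Input is 25 dB above T (since output overshoot × R = input overshoot: (-4 − T)·10 = 18.5 − T gives T = -6.5 dBV).
Check: -6.5 + (18.5 − (-6.5))/10 = -6.5 + 2.5 = -4 dBV. ✓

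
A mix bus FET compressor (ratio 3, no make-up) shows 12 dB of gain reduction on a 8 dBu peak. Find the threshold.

Let T be the threshold. Output overshoot = (input overshoot)/R, so -4 − T = (8 − T)/3.
3·(-4 − T) = 8 − T → 2·T = -12 − 8 = -20.
T = -20/2 = -10 dBu.

-10 dBu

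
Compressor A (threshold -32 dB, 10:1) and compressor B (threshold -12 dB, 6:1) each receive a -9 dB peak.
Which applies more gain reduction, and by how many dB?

A: 23 dB over, compressed to 2.3 dB over, so 20.7 dB of GR.
B: 3 dB over, compressed to 0.5 dB over, so 2.5 dB of GR.
A reduces 18.2 dB more.

A, by 18.2 dB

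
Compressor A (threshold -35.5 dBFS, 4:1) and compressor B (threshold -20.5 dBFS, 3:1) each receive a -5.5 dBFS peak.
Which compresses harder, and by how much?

A, by 12.5 dB

A: GR = 30 − 30/4 = 22.5 dB.
B: GR = 15 − 15/3 = 10 dB.
A applies 12.5 dB more gain reduction.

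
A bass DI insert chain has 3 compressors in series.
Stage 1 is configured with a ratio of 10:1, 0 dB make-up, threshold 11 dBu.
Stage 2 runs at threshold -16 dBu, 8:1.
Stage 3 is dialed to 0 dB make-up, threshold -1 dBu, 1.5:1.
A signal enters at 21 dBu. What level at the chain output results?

-12.5 dBu

Stage 1: overshoot 10 dB → 10/10 = 1 dB → 12 dBu.
Stage 2: overshoot 28 dB → 28/8 = 3.5 dB → -12.5 dBu.
Stage 3: below threshold (-12.5 ≤ -1); passes unchanged; output -12.5 dBu.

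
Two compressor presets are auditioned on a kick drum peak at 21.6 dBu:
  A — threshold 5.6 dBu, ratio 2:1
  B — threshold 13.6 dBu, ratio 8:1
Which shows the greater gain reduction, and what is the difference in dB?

A, by 1 dB

A: GR = 16 − 16/2 = 8 dB.
B: GR = 8 − 8/8 = 7 dB.
Difference: 1 dB in favour of A.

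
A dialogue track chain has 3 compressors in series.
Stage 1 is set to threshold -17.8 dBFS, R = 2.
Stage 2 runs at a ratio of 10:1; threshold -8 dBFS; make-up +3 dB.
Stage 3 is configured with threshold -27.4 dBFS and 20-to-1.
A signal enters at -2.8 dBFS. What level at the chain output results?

Stage 1: -2.8 dBFS is 15 dB over -17.8 dBFS; at 2:1 that becomes 7.5 dB over, giving -10.3 dBFS.
Stage 2: -10.3 dBFS is at or below the -8 dBFS threshold — no compression; make-up brings it to -7.3 dBFS.
Stage 3: -7.3 dBFS is 20.1 dB over -27.4 dBFS; at 20:1 that becomes 1.005 dB over, giving -26.395 dBFS.

-26.395 dBFS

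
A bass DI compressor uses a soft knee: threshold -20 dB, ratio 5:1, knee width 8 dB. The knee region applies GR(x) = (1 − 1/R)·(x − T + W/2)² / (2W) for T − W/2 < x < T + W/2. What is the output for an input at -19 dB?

x − T + W/2 = -19 − (-20) + 4 = 5.
GR = (1 − 1/5) × 5² / 16 = 0.8 × 25 / 16 = 1.25 dB.
Output = -19 − 1.25 = -20.25 dB.

-20.25 dB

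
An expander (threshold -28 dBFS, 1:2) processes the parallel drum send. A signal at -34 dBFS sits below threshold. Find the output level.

-40 dBFS

Undershoot = (-28) − (-34) = 6 dB.
At 1:2, that expands to 12 dB under threshold.
Output = -28 − 12 = -40 dBFS.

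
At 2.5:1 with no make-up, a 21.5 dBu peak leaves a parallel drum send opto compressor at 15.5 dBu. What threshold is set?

11.5 dBu

Gain reduction = 21.5 − 15.5 = 6 dB; output overshoot = GR / (R − 1) = 6 / 1.5 = 4 dB.
Threshold = output − output overshoot = 15.5 − 4 = 11.5 dBu.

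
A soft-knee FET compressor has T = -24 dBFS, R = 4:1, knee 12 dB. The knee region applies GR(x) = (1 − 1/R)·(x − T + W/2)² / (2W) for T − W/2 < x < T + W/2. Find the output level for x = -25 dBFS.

-25.78125 dBFS

x − T + W/2 = -25 − (-24) + 6 = 5.
GR = (1 − 1/4) × 5² / 24 = 0.75 × 25 / 24 = 0.78125 dB.
Output = -25 − 0.78125 = -25.78125 dBFS.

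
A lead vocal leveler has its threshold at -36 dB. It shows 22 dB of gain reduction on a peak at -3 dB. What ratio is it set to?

Input overshoot = -3 − (-36) = 33 dB.
Output overshoot = 33 − 22 = 11 dB.
Ratio = input overshoot / output overshoot = 33 / 11 = 3.

3:1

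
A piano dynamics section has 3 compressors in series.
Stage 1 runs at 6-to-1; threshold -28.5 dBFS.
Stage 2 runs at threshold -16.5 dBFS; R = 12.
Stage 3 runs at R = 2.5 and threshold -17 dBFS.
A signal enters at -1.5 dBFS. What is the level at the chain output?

-24 dBFS

Stage 1: -1.5 dBFS is 27 dB over -28.5 dBFS; at 6:1 that becomes 4.5 dB over, giving -24 dBFS.
Stage 2: below threshold (-24 ≤ -16.5); passes unchanged; output -24 dBFS.
Stage 3: -24 dBFS ≤ -17 dBFS, so stage 3 doesn't engage; output -24 dBFS.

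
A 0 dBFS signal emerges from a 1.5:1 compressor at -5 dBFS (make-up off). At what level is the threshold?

-15 dBFS

Input is 15 dB above T (since output overshoot × R = input overshoot: (-5 − T)·1.5 = 0 − T gives T = -15 dBFS).
Check: -15 + (0 − (-15))/1.5 = -15 + 10 = -5 dBFS. ✓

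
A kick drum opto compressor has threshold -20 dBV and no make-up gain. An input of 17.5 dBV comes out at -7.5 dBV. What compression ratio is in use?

3:1

Input overshoot = 17.5 − (-20) = 37.5 dB; output overshoot = -7.5 − (-20) = 12.5 dB.
Ratio = 37.5 / 12.5 = 3.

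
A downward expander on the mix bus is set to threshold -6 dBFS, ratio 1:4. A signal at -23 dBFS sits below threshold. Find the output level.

Undershoot = (-6) − (-23) = 17 dB.
At 1:4, that expands to 68 dB under threshold.
Output = -6 − 68 = -74 dBFS.

-74 dBFS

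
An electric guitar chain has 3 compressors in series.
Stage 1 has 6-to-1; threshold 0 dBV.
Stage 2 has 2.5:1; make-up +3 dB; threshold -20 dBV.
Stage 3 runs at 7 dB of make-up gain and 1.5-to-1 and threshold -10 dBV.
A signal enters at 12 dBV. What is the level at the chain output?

Stage 1: 12 dB above 0 dBV, reduced 6:1 to 2 dB above → 2 dBV.
Stage 2: overshoot 22 dB → 22/2.5 = 8.8 dB → -11.2 dBV; +3 dB make-up → -8.2 dBV.
Stage 3: 1.8 dB above -10 dBV, reduced 1.5:1 to 1.2 dB above → -8.8 dBV; +7 dB make-up → -1.8 dBV.

-1.8 dBV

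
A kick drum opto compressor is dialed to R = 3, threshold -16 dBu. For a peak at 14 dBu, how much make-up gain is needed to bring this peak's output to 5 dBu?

Overshoot 30 dB → 30/3 = 10 dB after compression, so the compressed level is -16 + 10 = -6 dBu.
Make-up = target − compressed = 5 − (-6) = 11 dB.

11 dB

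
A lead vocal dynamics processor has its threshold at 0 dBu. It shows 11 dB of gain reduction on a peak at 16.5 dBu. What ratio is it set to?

3:1

Input overshoot = 16.5 − 0 = 16.5 dB.
Output overshoot = 16.5 − 11 = 5.5 dB.
Ratio = input overshoot / output overshoot = 16.5 / 5.5 = 3.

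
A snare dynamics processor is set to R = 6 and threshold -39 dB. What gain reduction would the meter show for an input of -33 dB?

5 dB

The signal is 6 dB above threshold.
At 6:1, output sits 6/6 = 1 dB above threshold.
So the signal is attenuated by 6 − 1 = 5 dB.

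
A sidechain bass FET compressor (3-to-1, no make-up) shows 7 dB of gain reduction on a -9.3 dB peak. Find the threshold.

-19.8 dB

Input is 10.5 dB above T (since output overshoot × R = input overshoot: (-16.3 − T)·3 = -9.3 − T gives T = -19.8 dB).
Check: -19.8 + (-9.3 − (-19.8))/3 = -19.8 + 3.5 = -16.3 dB. ✓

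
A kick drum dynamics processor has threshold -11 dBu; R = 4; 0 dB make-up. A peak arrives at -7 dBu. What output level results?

-7 dBu sits 4 dB over threshold.
At 4:1 the overshoot is divided by 4, leaving 1 dB above threshold.
So the level is -11 + 1 = -10 dBu.

-10 dBu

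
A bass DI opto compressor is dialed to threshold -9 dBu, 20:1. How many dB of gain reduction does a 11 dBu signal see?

Overshoot = 11 − (-9) = 20 dB.
A 20:1 ratio leaves 1 dB of that excess.
So the signal is attenuated by 20 − 1 = 19 dB.

19 dB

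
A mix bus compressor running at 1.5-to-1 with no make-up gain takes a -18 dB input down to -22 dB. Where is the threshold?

-30 dB

Let T be the threshold. Output overshoot = (input overshoot)/R, so -22 − T = (-18 − T)/1.5.
1.5·(-22 − T) = -18 − T → 0.5·T = -33 − (-18) = -15.
T = -15/0.5 = -30 dB.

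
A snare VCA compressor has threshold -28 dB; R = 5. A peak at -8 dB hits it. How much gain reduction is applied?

16 dB

The signal is 20 dB above threshold.
A 5:1 ratio leaves 4 dB of that excess.
So the signal is attenuated by 20 − 4 = 16 dB.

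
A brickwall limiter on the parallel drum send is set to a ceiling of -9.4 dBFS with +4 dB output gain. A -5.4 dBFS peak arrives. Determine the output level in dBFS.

-5.4 dBFS

A brickwall limiter is an ∞:1 compressor: any input above the ceiling is clamped to -9.4 dBFS.
Output gain then adds 4 dB: -9.4 + 4 = -5.4 dBFS.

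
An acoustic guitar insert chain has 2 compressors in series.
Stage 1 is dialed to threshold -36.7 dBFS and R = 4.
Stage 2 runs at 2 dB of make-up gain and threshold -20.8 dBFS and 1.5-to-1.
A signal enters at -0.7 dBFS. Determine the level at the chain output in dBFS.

Stage 1: -0.7 dBFS is 36 dB over -36.7 dBFS; at 4:1 that becomes 9 dB over, giving -27.7 dBFS.
Stage 2: below threshold (-27.7 ≤ -20.8); passes unchanged; make-up brings it to -25.7 dBFS.

-25.7 dBFS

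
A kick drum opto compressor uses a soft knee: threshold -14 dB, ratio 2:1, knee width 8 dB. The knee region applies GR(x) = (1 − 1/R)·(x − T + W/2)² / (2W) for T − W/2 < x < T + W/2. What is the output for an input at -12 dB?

x − T + W/2 = -12 − (-14) + 4 = 6.
GR = (1 − 1/2) × 6² / 16 = 0.5 × 36 / 16 = 1.125 dB.
Output = -12 − 1.125 = -13.125 dB.

-13.125 dB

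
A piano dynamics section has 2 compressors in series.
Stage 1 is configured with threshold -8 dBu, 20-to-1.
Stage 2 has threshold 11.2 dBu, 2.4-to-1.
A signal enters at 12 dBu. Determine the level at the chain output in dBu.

-7 dBu

Stage 1: 12 dBu is 20 dB over -8 dBu; at 20:1 that becomes 1 dB over, giving -7 dBu.
Stage 2: -7 dBu is at or below the 11.2 dBu threshold — no compression; output -7 dBu.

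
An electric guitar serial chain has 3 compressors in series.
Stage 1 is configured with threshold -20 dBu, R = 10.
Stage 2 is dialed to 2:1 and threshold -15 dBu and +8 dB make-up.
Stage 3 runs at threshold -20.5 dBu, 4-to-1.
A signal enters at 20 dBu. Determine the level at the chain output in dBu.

Stage 1: 20 dBu is 40 dB over -20 dBu; at 10:1 that becomes 4 dB over, giving -16 dBu.
Stage 2: -16 dBu ≤ -15 dBu, so stage 2 doesn't engage; make-up brings it to -8 dBu.
Stage 3: 12.5 dB above -20.5 dBu, reduced 4:1 to 3.125 dB above → -17.375 dBu.

-17.375 dBu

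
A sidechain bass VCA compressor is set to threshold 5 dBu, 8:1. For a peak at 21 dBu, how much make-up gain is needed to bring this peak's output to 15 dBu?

8 dB

Without make-up, output = threshold + overshoot/8 = 5 + 2 = 7 dBu.
Gap to target: 8 dB.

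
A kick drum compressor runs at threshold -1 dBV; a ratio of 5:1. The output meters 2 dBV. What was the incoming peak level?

The compressed level sits 2 − (-1) = 3 dB over threshold.
Input overshoot = R × output overshoot = 15 dB → input = -1 + 15 = 14 dBV.

14 dBV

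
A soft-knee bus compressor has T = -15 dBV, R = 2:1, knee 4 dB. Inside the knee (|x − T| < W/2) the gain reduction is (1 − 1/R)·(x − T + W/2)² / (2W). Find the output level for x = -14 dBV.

x − T + W/2 = -14 − (-15) + 2 = 3.
GR = (1 − 1/2) × 3² / 8 = 0.5 × 9 / 8 = 0.5625 dB.
Output = -14 − 0.5625 = -14.5625 dBV.

-14.5625 dBV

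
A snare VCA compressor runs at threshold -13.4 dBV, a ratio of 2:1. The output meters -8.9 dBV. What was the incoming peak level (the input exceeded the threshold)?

-4.4 dBV

Post-compression overshoot = -8.9 − (-13.4) = 4.5 dB.
Input overshoot = R × output overshoot = 9 dB → input = -13.4 + 9 = -4.4 dBV.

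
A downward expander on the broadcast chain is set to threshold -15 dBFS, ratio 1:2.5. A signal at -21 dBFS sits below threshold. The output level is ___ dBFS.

-30 dBFS

Undershoot = (-15) − (-21) = 6 dB.
At 1:2.5, that expands to 15 dB under threshold.
Output = -15 − 15 = -30 dBFS.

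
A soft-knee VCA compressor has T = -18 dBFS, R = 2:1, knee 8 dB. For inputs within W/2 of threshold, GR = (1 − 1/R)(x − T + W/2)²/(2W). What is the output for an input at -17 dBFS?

x − T + W/2 = -17 − (-18) + 4 = 5.
GR = (1 − 1/2) × 5² / 16 = 0.5 × 25 / 16 = 0.78125 dB.
Output = -17 − 0.78125 = -17.78125 dBFS.

-17.78125 dBFS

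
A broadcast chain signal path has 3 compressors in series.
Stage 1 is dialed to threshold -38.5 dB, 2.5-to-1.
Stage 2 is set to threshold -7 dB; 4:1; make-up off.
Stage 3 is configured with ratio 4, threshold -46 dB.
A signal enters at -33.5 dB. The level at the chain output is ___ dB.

Stage 1: -33.5 dB is 5 dB over -38.5 dB; at 2.5:1 that becomes 2 dB over, giving -36.5 dB.
Stage 2: -36.5 dB is at or below the -7 dB threshold — no compression; output -36.5 dB.
Stage 3: 9.5 dB above -46 dB, reduced 4:1 to 2.375 dB above → -43.625 dB.

-43.625 dB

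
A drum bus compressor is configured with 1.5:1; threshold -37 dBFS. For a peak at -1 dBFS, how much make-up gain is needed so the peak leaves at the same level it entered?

Without make-up, output = threshold + overshoot/1.5 = -37 + 24 = -13 dBFS.
Gap to target: 12 dB.

12 dB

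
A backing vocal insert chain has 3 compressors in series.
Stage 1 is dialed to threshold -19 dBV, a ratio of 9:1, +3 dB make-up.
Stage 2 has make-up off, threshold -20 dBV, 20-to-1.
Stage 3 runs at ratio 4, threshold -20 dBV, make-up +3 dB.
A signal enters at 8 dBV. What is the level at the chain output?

-16.9125 dBV

Stage 1: 27 dB above -19 dBV, reduced 9:1 to 3 dB above → -16 dBV; +3 dB make-up → -13 dBV.
Stage 2: overshoot 7 dB → 7/20 = 0.35 dB → -19.65 dBV.
Stage 3: overshoot 0.35 dB → 0.35/4 = 0.0875 dB → -19.9125 dBV; +3 dB make-up → -16.9125 dBV.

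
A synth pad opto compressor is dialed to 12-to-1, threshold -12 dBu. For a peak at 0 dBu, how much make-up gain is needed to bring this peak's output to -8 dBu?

Without make-up, output = threshold + overshoot/12 = -12 + 1 = -11 dBu.
Gap to target: 3 dB.

3 dB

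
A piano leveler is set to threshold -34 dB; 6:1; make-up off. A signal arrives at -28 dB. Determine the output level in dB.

Overshoot: -28 − (-34) = 6 dB.
6:1 compression reduces that to 6/6 = 1 dB over.
So the level is -34 + 1 = -33 dB.

-33 dB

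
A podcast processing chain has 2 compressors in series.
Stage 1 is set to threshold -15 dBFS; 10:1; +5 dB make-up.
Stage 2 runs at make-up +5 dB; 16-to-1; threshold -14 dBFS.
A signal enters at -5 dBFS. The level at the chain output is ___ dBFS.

Stage 1: -5 dBFS is 10 dB over -15 dBFS; at 10:1 that becomes 1 dB over, giving -14 dBFS; +5 dB make-up → -9 dBFS.
Stage 2: overshoot 5 dB → 5/16 = 0.3125 dB → -13.6875 dBFS; +5 dB make-up → -8.6875 dBFS.

-8.6875 dBFS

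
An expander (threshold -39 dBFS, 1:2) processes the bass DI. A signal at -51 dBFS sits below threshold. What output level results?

-63 dBFS

Below threshold, a 1:2 expander applies gain = (2−1)×(T − x) of attenuation.
(2−1) × 12 = 12 dB, so output = -51 − 12 = -63 dBFS.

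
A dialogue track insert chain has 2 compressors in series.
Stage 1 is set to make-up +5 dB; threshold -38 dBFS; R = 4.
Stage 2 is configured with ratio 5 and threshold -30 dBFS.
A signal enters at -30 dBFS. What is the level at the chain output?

-31 dBFS

Stage 1: 8 dB above -38 dBFS, reduced 4:1 to 2 dB above → -36 dBFS; +5 dB make-up → -31 dBFS.
Stage 2: -31 dBFS ≤ -30 dBFS, so stage 2 doesn't engage; output -31 dBFS.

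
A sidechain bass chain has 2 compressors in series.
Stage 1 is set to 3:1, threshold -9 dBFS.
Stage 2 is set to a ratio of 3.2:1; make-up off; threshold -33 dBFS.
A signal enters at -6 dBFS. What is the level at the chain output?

-25.1875 dBFS

Stage 1: -6 dBFS is 3 dB over -9 dBFS; at 3:1 that becomes 1 dB over, giving -8 dBFS.
Stage 2: 25 dB above -33 dBFS, reduced 3.2:1 to 7.8125 dB above → -25.1875 dBFS.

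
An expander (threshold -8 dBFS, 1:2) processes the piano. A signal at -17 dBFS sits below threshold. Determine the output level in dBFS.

-26 dBFS

The input is 9 dB below the -8 dBFS threshold.
A 1:2 expander multiplies undershoot by 2: 9 × 2 = 18 dB below threshold.
Output = -8 − 18 = -26 dBFS.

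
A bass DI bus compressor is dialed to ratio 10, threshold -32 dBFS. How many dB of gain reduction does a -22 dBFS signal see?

9 dB

Overshoot = -22 − (-32) = 10 dB.
At 10:1, output sits 10/10 = 1 dB above threshold.
GR = overshoot in − overshoot out = 10 − 1 = 9 dB.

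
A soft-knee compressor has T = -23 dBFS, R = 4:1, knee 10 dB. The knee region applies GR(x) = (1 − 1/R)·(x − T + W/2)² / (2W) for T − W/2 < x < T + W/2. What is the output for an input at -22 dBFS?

-23.35 dBFS

x − T + W/2 = -22 − (-23) + 5 = 6.
GR = (1 − 1/4) × 6² / 20 = 0.75 × 36 / 20 = 1.35 dB.
Output = -22 − 1.35 = -23.35 dBFS.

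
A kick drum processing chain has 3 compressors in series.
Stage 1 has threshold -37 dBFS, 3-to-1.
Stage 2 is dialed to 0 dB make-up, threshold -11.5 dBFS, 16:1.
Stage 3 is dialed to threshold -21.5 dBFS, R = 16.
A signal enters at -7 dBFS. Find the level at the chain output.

-27 dBFS

Stage 1: overshoot 30 dB → 30/3 = 10 dB → -27 dBFS.
Stage 2: -27 dBFS ≤ -11.5 dBFS, so stage 2 doesn't engage; output -27 dBFS.
Stage 3: -27 dBFS ≤ -21.5 dBFS, so stage 3 doesn't engage; output -27 dBFS.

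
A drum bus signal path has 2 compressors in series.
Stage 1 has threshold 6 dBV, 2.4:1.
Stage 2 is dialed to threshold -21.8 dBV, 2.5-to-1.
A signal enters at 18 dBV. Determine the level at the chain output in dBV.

Stage 1: overshoot 12 dB → 12/2.4 = 5 dB → 11 dBV.
Stage 2: overshoot 32.8 dB → 32.8/2.5 = 13.12 dB → -8.68 dBV.

-8.68 dBV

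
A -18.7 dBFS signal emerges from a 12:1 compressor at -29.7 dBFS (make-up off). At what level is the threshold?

Let T be the threshold. Output overshoot = (input overshoot)/R, so -29.7 − T = (-18.7 − T)/12.
12·(-29.7 − T) = -18.7 − T → 11·T = -356.4 − (-18.7) = -337.7.
T = -337.7/11 = -30.7 dBFS.

-30.7 dBFS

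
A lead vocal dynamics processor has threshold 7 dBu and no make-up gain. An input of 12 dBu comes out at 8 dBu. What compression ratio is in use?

Input overshoot = 12 − 7 = 5 dB; output overshoot = 8 − 7 = 1 dB.
Ratio = 5 / 1 = 5.

5:1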